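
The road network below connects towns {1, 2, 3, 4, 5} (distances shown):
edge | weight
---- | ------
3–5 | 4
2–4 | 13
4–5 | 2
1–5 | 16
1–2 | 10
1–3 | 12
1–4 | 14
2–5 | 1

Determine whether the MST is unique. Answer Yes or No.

Yes

Kruskal's algorithm — process edges by increasing weight (ties by edge label):
2–5 (1): add. Components now {1} {2,5} {3} {4}
4–5 (2): add. Components now {1} {2,4,5} {3}
3–5 (4): add. Components now {1} {2,3,4,5}
1–2 (10): add. Components now {1,2,3,4,5}
Every non-tree edge has weight strictly greater than the heaviest edge on the tree path between its endpoints, so the MST is unique.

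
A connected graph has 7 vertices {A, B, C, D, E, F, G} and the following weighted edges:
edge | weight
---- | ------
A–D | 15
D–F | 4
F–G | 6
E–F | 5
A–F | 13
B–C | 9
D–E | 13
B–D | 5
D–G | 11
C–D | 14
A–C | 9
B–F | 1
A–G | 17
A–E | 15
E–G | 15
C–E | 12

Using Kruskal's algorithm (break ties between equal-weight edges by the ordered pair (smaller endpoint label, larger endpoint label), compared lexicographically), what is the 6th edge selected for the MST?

Kruskal's algorithm — process edges by increasing weight (ties by edge label):
B–F (1): add. Components now {A} {B,F} {C} {D} {E} {G}
D–F (4): add. Components now {A} {B,D,F} {C} {E} {G}
B–D (5): skip — B and D already connected.
E–F (5): add. Components now {A} {B,D,E,F} {C} {G}
F–G (6): add. Components now {A} {B,D,E,F,G} {C}
A–C (9): add. Components now {A,C} {B,D,E,F,G}
B–C (9): add. Components now {A,B,C,D,E,F,G}
The 6th edge added is B–C.

B-C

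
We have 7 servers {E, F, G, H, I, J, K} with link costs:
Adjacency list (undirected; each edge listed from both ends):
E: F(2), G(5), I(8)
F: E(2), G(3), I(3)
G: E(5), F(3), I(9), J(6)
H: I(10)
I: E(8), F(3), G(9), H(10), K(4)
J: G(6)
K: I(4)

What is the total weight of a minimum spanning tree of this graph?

Kruskal: consider edges lightest-first.
E F (2): add. Components now {E,F} {G} {H} {I} {J} {K}
F G (3): add. Components now {E,F,G} {H} {I} {J} {K}
F I (3): add. Components now {E,F,G,I} {H} {J} {K}
I K (4): add. Components now {E,F,G,I,K} {H} {J}
E G (5): skip — E and G already connected.
G J (6): add. Components now {E,F,G,I,J,K} {H}
E I (8): skip — E and I already connected.
G I (9): skip — G and I already connected.
H I (10): add. Components now {E,F,G,H,I,J,K}
MST edges: E F, F G, F I, I K, G J, H I; total weight 2+3+3+4+6+10 = 28.

28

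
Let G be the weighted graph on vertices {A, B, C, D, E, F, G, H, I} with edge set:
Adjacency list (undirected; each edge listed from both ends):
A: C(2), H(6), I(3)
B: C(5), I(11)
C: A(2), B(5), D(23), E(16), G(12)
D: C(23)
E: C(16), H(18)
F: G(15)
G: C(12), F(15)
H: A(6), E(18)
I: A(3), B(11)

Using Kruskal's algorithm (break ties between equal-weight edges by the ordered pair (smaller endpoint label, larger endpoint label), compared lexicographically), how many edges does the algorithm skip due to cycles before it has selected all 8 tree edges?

2

Kruskal's algorithm — process edges by increasing weight (ties by edge label):
A-C (2): add — endpoints in different components.
A-I (3): add — endpoints in different components.
B-C (5): add — endpoints in different components.
A-H (6): add — endpoints in different components.
B-I (11): skip — B and I already connected.
C-G (12): add — endpoints in different components.
F-G (15): add — endpoints in different components.
C-E (16): add — endpoints in different components.
E-H (18): skip — E and H already connected.
C-D (23): add — endpoints in different components.
Edges rejected before the tree was complete: 2.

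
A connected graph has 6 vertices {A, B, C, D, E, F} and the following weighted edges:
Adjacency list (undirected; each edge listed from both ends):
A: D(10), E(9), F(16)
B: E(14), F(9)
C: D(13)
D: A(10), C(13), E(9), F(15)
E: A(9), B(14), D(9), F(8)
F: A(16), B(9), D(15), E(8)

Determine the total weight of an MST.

48

Sort edges by weight, then run Kruskal:
E F (8): add. Components now {A} {B} {C} {D} {E,F}
A E (9): add. Components now {A,E,F} {B} {C} {D}
B F (9): add. Components now {A,B,E,F} {C} {D}
D E (9): add. Components now {A,B,D,E,F} {C}
A D (10): skip — A and D already connected.
C D (13): add. Components now {A,B,C,D,E,F}
MST edges: E F, A E, B F, D E, C D; total weight 8+9+9+9+13 = 48.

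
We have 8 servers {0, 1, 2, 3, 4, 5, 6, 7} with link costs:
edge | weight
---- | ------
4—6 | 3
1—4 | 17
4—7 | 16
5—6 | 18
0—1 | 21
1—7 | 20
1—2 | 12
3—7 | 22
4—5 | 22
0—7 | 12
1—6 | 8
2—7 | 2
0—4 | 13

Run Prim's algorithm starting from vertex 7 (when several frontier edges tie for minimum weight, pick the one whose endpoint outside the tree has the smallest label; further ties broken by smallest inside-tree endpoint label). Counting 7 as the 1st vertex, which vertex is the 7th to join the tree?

Prim's algorithm from 7:
Step 1: cheapest edge leaving the tree is 2—7 (2); add 2.
Step 2: cheapest edge leaving the tree is 0—7 (12); add 0.
Step 3: cheapest edge leaving the tree is 1—2 (12); add 1.
Step 4: cheapest edge leaving the tree is 1—6 (8); add 6.
Step 5: cheapest edge leaving the tree is 4—6 (3); add 4.
Step 6: cheapest edge leaving the tree is 5—6 (18); add 5.
Step 7: cheapest edge leaving the tree is 3—7 (22); add 3.
Vertex order: 7, 2, 0, 1, 6, 4, 5, 3. The 7th vertex is 5.

5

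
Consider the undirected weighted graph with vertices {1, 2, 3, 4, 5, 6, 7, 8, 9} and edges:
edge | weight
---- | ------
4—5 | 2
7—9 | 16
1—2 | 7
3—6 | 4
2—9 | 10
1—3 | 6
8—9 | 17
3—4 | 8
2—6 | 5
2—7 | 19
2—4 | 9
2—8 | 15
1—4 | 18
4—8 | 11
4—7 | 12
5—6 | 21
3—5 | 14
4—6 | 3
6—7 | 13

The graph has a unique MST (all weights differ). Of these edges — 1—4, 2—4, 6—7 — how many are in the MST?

Kruskal: consider edges lightest-first.
4—5 (2): add — endpoints in different components.
4—6 (3): add — endpoints in different components.
3—6 (4): add — endpoints in different components.
2—6 (5): add — endpoints in different components.
1—3 (6): add — endpoints in different components.
1—2 (7): skip — 1 and 2 already connected.
3—4 (8): skip — 3 and 4 already connected.
2—4 (9): skip — 2 and 4 already connected.
2—9 (10): add — endpoints in different components.
4—8 (11): add — endpoints in different components.
4—7 (12): add — endpoints in different components.
MST edge set: {4—5, 4—6, 3—6, 2—6, 1—3, 2—9, 4—8, 4—7}.
Of the listed edges, {} are in the MST → 0.

0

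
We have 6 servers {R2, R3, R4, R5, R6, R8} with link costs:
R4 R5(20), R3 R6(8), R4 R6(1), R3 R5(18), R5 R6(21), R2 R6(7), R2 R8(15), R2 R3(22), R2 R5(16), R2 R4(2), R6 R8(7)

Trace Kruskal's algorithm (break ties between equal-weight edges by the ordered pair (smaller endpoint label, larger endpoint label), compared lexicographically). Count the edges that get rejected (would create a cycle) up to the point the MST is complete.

Kruskal's algorithm — process edges by increasing weight (ties by edge label):
R4 R6 (1): add — endpoints in different components.
R2 R4 (2): add — endpoints in different components.
R2 R6 (7): skip — R2 and R6 already connected.
R6 R8 (7): add — endpoints in different components.
R3 R6 (8): add — endpoints in different components.
R2 R8 (15): skip — R2 and R8 already connected.
R2 R5 (16): add — endpoints in different components.
Edges rejected before the tree was complete: 2.

2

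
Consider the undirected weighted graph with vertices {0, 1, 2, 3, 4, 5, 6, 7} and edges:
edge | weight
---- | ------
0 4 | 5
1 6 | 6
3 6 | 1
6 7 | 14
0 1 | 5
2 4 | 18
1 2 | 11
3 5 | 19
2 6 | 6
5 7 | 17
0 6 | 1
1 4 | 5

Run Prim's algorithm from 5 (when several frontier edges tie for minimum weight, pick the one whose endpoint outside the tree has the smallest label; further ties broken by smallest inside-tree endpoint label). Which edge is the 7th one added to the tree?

2-6

Grow the tree from 5 using Prim:
Step 1: cheapest edge leaving the tree is 5 7 (17); add 7.
Step 2: cheapest edge leaving the tree is 6 7 (14); add 6.
Step 3: cheapest edge leaving the tree is 0 6 (1); add 0.
Step 4: cheapest edge leaving the tree is 3 6 (1); add 3.
Step 5: cheapest edge leaving the tree is 0 1 (5); add 1.
Step 6: cheapest edge leaving the tree is 0 4 (5); add 4.
Step 7: cheapest edge leaving the tree is 2 6 (6); add 2.
The 7th edge added is 2 6.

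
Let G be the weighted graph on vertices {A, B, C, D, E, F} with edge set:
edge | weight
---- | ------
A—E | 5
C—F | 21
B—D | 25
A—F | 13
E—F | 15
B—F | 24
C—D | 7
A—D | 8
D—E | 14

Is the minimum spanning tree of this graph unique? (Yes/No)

Kruskal: consider edges lightest-first.
A—E (5): add — endpoints in different components.
C—D (7): add — endpoints in different components.
A—D (8): add — endpoints in different components.
A—F (13): add — endpoints in different components.
D—E (14): skip — D and E already connected.
E—F (15): skip — E and F already connected.
C—F (21): skip — C and F already connected.
B—F (24): add — endpoints in different components.
Every non-tree edge has weight strictly greater than the heaviest edge on the tree path between its endpoints, so the MST is unique.

Yes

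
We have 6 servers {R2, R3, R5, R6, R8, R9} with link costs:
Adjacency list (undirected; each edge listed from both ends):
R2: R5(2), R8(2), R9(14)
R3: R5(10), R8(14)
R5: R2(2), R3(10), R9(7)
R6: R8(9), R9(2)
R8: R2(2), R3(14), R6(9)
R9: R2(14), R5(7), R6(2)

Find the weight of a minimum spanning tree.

23

Grow the tree from R9 using Prim:
Step 1: cheapest edge leaving the tree is R6-R9 (2); add R6.
Step 2: cheapest edge leaving the tree is R5-R9 (7); add R5.
Step 3: cheapest edge leaving the tree is R2-R5 (2); add R2.
Step 4: cheapest edge leaving the tree is R2-R8 (2); add R8.
Step 5: cheapest edge leaving the tree is R3-R5 (10); add R3.
MST edges: R6-R9, R5-R9, R2-R5, R2-R8, R3-R5; total weight 2+7+2+2+10 = 23.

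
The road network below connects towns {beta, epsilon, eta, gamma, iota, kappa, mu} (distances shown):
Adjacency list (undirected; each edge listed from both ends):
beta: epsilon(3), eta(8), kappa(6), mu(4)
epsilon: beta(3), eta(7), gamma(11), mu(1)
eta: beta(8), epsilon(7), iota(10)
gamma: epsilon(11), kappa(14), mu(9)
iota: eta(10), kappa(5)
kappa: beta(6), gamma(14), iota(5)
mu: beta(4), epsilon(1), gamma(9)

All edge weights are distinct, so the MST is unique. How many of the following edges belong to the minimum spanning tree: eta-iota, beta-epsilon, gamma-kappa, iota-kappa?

2

Kruskal's algorithm — process edges by increasing weight (ties by edge label):
epsilon-mu (1): add. Components now {eta} {beta} {epsilon,mu} {gamma} {iota} {kappa}
beta-epsilon (3): add. Components now {eta} {beta,epsilon,mu} {gamma} {iota} {kappa}
beta-mu (4): skip — beta and mu already connected.
iota-kappa (5): add. Components now {eta} {beta,epsilon,mu} {gamma} {iota,kappa}
beta-kappa (6): add. Components now {eta} {beta,epsilon,iota,kappa,mu} {gamma}
epsilon-eta (7): add. Components now {beta,epsilon,eta,iota,kappa,mu} {gamma}
beta-eta (8): skip — eta and beta already connected.
gamma-mu (9): add. Components now {beta,epsilon,eta,gamma,iota,kappa,mu}
MST edge set: {epsilon-mu, beta-epsilon, iota-kappa, beta-kappa, epsilon-eta, gamma-mu}.
Of the listed edges, {beta-epsilon, iota-kappa} are in the MST → 2.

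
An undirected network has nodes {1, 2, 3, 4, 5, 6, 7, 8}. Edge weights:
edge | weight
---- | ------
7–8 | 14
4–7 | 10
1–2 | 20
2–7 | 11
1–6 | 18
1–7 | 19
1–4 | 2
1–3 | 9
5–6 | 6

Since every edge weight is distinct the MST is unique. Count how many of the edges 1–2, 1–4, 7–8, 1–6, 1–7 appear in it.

Kruskal: consider edges lightest-first.
1–4 (2): add — endpoints in different components.
5–6 (6): add — endpoints in different components.
1–3 (9): add — endpoints in different components.
4–7 (10): add — endpoints in different components.
2–7 (11): add — endpoints in different components.
7–8 (14): add — endpoints in different components.
1–6 (18): add — endpoints in different components.
MST edge set: {1–4, 5–6, 1–3, 4–7, 2–7, 7–8, 1–6}.
Of the listed edges, {1–4, 7–8, 1–6} are in the MST → 3.

3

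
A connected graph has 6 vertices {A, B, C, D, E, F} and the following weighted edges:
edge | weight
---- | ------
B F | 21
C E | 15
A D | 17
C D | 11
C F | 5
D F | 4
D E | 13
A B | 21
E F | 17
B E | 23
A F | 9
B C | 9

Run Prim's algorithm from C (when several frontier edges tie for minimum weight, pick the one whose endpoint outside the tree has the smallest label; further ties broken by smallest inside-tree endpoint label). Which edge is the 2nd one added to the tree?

Grow the tree from C using Prim:
Step 1: frontier [C F 5, B C 9, C D 11, C E 15] → take C F (5); add F.
Step 2: frontier [B C 9, C D 11, C E 15, D F 4, A F 9, E F 17, B F 21] → take D F (4); add D.
Step 3: frontier [B C 9, C E 15, D E 13, A D 17, A F 9, E F 17, B F 21] → take A F (9); add A.
Step 4: frontier [A B 21, B C 9, C E 15, D E 13, E F 17, B F 21] → take B C (9); add B.
Step 5: frontier [B E 23, C E 15, D E 13, E F 17] → take D E (13); add E.
The 2nd edge added is D F.

D-F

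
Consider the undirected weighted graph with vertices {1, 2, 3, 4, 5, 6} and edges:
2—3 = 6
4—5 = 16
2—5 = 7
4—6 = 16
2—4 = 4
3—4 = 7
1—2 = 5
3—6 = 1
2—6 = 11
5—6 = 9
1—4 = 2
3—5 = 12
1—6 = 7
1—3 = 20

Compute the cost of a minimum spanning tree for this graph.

Sort edges by weight, then run Kruskal:
3—6 (1): add — endpoints in different components.
1—4 (2): add — endpoints in different components.
2—4 (4): add — endpoints in different components.
1—2 (5): skip — 1 and 2 already connected.
2—3 (6): add — endpoints in different components.
1—6 (7): skip — 1 and 6 already connected.
2—5 (7): add — endpoints in different components.
MST edges: 3—6, 1—4, 2—4, 2—3, 2—5; total weight 1+2+4+6+7 = 20.

20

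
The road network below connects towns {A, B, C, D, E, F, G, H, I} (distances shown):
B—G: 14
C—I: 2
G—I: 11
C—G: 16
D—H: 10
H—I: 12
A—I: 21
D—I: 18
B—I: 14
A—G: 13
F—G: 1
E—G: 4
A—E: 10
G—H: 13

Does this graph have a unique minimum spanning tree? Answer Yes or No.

Kruskal: consider edges lightest-first.
F—G (1): add — endpoints in different components.
C—I (2): add — endpoints in different components.
E—G (4): add — endpoints in different components.
A—E (10): add — endpoints in different components.
D—H (10): add — endpoints in different components.
G—I (11): add — endpoints in different components.
H—I (12): add — endpoints in different components.
A—G (13): skip — A and G already connected.
G—H (13): skip — G and H already connected.
B—G (14): add — endpoints in different components.
Non-tree edge B—I has weight 14, equal to the heaviest edge on its tree cycle — swapping gives another MST of the same weight. Not unique.

No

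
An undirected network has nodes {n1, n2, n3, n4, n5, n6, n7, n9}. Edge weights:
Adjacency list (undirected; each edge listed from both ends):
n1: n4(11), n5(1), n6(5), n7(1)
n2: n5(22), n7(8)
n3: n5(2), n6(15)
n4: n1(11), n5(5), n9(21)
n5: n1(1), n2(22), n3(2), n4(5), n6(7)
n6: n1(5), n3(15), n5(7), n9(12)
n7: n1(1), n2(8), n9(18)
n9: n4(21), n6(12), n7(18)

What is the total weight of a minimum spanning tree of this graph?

34

Prim, starting at n7.
Step 1: cheapest edge leaving the tree is n1—n7 (1); add n1.
Step 2: cheapest edge leaving the tree is n1—n5 (1); add n5.
Step 3: cheapest edge leaving the tree is n3—n5 (2); add n3.
Step 4: cheapest edge leaving the tree is n4—n5 (5); add n4.
Step 5: cheapest edge leaving the tree is n1—n6 (5); add n6.
Step 6: cheapest edge leaving the tree is n2—n7 (8); add n2.
Step 7: cheapest edge leaving the tree is n6—n9 (12); add n9.
MST edges: n1—n7, n1—n5, n3—n5, n4—n5, n1—n6, n2—n7, n6—n9; total weight 1+1+2+5+5+8+12 = 34.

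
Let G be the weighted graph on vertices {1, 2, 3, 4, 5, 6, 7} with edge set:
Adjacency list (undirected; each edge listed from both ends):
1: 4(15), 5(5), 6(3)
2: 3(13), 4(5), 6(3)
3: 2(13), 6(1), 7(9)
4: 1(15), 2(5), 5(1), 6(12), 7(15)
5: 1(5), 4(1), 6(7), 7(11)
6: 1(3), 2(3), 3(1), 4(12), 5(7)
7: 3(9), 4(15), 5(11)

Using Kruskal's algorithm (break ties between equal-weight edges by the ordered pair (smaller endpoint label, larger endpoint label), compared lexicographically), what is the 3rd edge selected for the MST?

Kruskal: consider edges lightest-first.
3-6 (1): add. Components now {1} {2} {3,6} {4} {5} {7}
4-5 (1): add. Components now {1} {2} {3,6} {4,5} {7}
1-6 (3): add. Components now {1,3,6} {2} {4,5} {7}
2-6 (3): add. Components now {1,2,3,6} {4,5} {7}
1-5 (5): add. Components now {1,2,3,4,5,6} {7}
2-4 (5): skip — 2 and 4 already connected.
5-6 (7): skip — 5 and 6 already connected.
3-7 (9): add. Components now {1,2,3,4,5,6,7}
The 3rd edge added is 1-6.

1-6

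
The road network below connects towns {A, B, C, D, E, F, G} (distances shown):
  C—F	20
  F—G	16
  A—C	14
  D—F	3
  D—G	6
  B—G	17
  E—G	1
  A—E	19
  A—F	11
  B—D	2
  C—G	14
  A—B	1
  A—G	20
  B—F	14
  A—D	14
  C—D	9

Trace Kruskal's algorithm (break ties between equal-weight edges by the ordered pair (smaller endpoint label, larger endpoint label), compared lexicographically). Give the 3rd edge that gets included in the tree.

Sort edges by weight, then run Kruskal:
A—B (1): add. Components now {A,B} {C} {D} {E} {F} {G}
E—G (1): add. Components now {A,B} {C} {D} {E,G} {F}
B—D (2): add. Components now {A,B,D} {C} {E,G} {F}
D—F (3): add. Components now {A,B,D,F} {C} {E,G}
D—G (6): add. Components now {A,B,D,E,F,G} {C}
C—D (9): add. Components now {A,B,C,D,E,F,G}
The 3rd edge added is B—D.

B-D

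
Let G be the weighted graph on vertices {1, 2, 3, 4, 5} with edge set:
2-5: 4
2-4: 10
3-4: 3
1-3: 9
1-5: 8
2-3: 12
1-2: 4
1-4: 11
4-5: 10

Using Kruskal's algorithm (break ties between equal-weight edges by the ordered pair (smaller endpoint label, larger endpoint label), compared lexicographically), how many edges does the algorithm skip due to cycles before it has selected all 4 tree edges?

Kruskal: consider edges lightest-first.
3-4 (3): add. Components now {1} {2} {3,4} {5}
1-2 (4): add. Components now {1,2} {3,4} {5}
2-5 (4): add. Components now {1,2,5} {3,4}
1-5 (8): skip — 1 and 5 already connected.
1-3 (9): add. Components now {1,2,3,4,5}
Edges rejected before the tree was complete: 1.

1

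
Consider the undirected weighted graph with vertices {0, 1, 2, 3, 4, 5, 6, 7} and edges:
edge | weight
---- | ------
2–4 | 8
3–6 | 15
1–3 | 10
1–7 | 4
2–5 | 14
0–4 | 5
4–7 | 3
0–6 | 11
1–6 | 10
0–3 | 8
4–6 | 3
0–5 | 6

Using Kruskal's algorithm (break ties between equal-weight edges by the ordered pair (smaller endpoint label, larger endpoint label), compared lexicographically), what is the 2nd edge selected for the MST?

4-7

Kruskal: consider edges lightest-first.
4–6 (3): add — endpoints in different components.
4–7 (3): add — endpoints in different components.
1–7 (4): add — endpoints in different components.
0–4 (5): add — endpoints in different components.
0–5 (6): add — endpoints in different components.
0–3 (8): add — endpoints in different components.
2–4 (8): add — endpoints in different components.
The 2nd edge added is 4–7.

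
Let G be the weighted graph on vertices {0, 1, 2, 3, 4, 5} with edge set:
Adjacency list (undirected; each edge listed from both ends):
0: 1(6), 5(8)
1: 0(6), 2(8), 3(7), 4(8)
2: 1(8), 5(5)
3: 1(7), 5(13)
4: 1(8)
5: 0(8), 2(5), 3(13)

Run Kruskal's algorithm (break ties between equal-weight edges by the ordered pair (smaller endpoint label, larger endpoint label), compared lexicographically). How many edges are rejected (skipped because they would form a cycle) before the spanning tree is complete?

Kruskal: consider edges lightest-first.
2 5 (5): add. Components now {0} {1} {2,5} {3} {4}
0 1 (6): add. Components now {0,1} {2,5} {3} {4}
1 3 (7): add. Components now {0,1,3} {2,5} {4}
0 5 (8): add. Components now {0,1,2,3,5} {4}
1 2 (8): skip — 1 and 2 already connected.
1 4 (8): add. Components now {0,1,2,3,4,5}
Edges rejected before the tree was complete: 1.

1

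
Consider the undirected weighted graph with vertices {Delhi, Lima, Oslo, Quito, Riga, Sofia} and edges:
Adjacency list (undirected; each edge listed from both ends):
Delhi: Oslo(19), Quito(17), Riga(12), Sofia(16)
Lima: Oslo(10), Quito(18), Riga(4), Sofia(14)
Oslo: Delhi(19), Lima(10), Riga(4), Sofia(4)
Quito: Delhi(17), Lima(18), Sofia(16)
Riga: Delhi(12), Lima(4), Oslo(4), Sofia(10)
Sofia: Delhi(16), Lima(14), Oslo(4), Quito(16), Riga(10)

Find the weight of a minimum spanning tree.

40

Sort edges by weight, then run Kruskal:
Lima Riga (4): add — endpoints in different components.
Oslo Riga (4): add — endpoints in different components.
Oslo Sofia (4): add — endpoints in different components.
Lima Oslo (10): skip — Oslo and Lima already connected.
Riga Sofia (10): skip — Riga and Sofia already connected.
Delhi Riga (12): add — endpoints in different components.
Lima Sofia (14): skip — Lima and Sofia already connected.
Delhi Sofia (16): skip — Sofia and Delhi already connected.
Quito Sofia (16): add — endpoints in different components.
MST edges: Lima Riga, Oslo Riga, Oslo Sofia, Delhi Riga, Quito Sofia; total weight 4+4+4+12+16 = 40.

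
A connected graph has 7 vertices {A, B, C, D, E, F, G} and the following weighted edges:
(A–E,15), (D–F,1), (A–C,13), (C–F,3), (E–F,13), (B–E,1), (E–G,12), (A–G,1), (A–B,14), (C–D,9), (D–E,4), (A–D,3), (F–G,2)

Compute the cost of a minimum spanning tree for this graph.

12

Kruskal: consider edges lightest-first.
A–G (1): add — endpoints in different components.
B–E (1): add — endpoints in different components.
D–F (1): add — endpoints in different components.
F–G (2): add — endpoints in different components.
A–D (3): skip — A and D already connected.
C–F (3): add — endpoints in different components.
D–E (4): add — endpoints in different components.
MST edges: A–G, B–E, D–F, F–G, C–F, D–E; total weight 1+1+1+2+3+4 = 12.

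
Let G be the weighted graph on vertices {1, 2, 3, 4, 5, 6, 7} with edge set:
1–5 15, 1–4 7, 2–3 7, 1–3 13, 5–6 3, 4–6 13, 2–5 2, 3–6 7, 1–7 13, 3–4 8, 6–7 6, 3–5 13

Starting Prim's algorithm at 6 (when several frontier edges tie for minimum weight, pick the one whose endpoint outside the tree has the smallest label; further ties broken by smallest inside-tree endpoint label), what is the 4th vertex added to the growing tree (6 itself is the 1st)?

Grow the tree from 6 using Prim:
Step 1: frontier [5–6 3, 6–7 6, 3–6 7, 4–6 13] → take 5–6 (3); add 5.
Step 2: frontier [2–5 2, 3–5 13, 1–5 15, 6–7 6, 3–6 7, 4–6 13] → take 2–5 (2); add 2.
Step 3: frontier [2–3 7, 3–5 13, 1–5 15, 6–7 6, 3–6 7, 4–6 13] → take 6–7 (6); add 7.
Step 4: frontier [2–3 7, 3–5 13, 1–5 15, 3–6 7, 4–6 13, 1–7 13] → take 2–3 (7); add 3.
Step 5: frontier [3–4 8, 1–3 13, 1–5 15, 4–6 13, 1–7 13] → take 3–4 (8); add 4.
Step 6: frontier [1–3 13, 1–4 7, 1–5 15, 1–7 13] → take 1–4 (7); add 1.
Vertex order: 6, 5, 2, 7, 3, 4, 1. The 4th vertex is 7.

7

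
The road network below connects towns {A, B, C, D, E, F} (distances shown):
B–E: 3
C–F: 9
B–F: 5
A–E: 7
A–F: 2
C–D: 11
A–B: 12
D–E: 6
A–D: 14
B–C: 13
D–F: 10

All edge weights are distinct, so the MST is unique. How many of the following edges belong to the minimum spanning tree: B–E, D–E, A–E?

Sort edges by weight, then run Kruskal:
A–F (2): add — endpoints in different components.
B–E (3): add — endpoints in different components.
B–F (5): add — endpoints in different components.
D–E (6): add — endpoints in different components.
A–E (7): skip — A and E already connected.
C–F (9): add — endpoints in different components.
MST edge set: {A–F, B–E, B–F, D–E, C–F}.
Of the listed edges, {B–E, D–E} are in the MST → 2.

2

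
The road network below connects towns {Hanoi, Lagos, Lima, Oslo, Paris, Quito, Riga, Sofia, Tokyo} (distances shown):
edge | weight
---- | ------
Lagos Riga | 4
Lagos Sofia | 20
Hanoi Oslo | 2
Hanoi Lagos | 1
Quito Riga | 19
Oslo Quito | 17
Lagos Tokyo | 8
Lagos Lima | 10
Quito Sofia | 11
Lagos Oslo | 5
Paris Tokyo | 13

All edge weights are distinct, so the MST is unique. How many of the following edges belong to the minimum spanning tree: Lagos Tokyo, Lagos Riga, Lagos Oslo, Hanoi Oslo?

Kruskal's algorithm — process edges by increasing weight (ties by edge label):
Hanoi Lagos (1): add — endpoints in different components.
Hanoi Oslo (2): add — endpoints in different components.
Lagos Riga (4): add — endpoints in different components.
Lagos Oslo (5): skip — Oslo and Lagos already connected.
Lagos Tokyo (8): add — endpoints in different components.
Lagos Lima (10): add — endpoints in different components.
Quito Sofia (11): add — endpoints in different components.
Paris Tokyo (13): add — endpoints in different components.
Oslo Quito (17): add — endpoints in different components.
MST edge set: {Hanoi Lagos, Hanoi Oslo, Lagos Riga, Lagos Tokyo, Lagos Lima, Quito Sofia, Paris Tokyo, Oslo Quito}.
Of the listed edges, {Lagos Tokyo, Lagos Riga, Hanoi Oslo} are in the MST → 3.

3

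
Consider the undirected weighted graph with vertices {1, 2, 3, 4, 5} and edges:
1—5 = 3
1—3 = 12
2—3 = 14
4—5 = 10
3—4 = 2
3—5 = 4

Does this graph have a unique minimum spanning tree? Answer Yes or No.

Yes

Sort edges by weight, then run Kruskal:
3—4 (2): add — endpoints in different components.
1—5 (3): add — endpoints in different components.
3—5 (4): add — endpoints in different components.
4—5 (10): skip — 4 and 5 already connected.
1—3 (12): skip — 1 and 3 already connected.
2—3 (14): add — endpoints in different components.
Every non-tree edge has weight strictly greater than the heaviest edge on the tree path between its endpoints, so the MST is unique.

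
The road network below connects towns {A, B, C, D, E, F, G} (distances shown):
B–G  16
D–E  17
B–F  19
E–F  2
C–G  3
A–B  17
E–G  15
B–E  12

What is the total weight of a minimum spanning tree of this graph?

Prim's algorithm from B:
Step 1: cheapest edge leaving the tree is B–E (12); add E.
Step 2: cheapest edge leaving the tree is E–F (2); add F.
Step 3: cheapest edge leaving the tree is E–G (15); add G.
Step 4: cheapest edge leaving the tree is C–G (3); add C.
Step 5: cheapest edge leaving the tree is A–B (17); add A.
Step 6: cheapest edge leaving the tree is D–E (17); add D.
MST edges: B–E, E–F, E–G, C–G, A–B, D–E; total weight 12+2+15+3+17+17 = 66.

66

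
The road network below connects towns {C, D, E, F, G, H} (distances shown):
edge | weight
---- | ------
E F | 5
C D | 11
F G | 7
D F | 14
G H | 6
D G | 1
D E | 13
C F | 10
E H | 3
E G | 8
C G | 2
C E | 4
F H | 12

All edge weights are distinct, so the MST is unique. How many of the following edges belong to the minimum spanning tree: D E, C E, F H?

1

Kruskal's algorithm — process edges by increasing weight (ties by edge label):
D G (1): add. Components now {C} {D,G} {E} {F} {H}
C G (2): add. Components now {C,D,G} {E} {F} {H}
E H (3): add. Components now {C,D,G} {E,H} {F}
C E (4): add. Components now {C,D,E,G,H} {F}
E F (5): add. Components now {C,D,E,F,G,H}
MST edge set: {D G, C G, E H, C E, E F}.
Of the listed edges, {C E} are in the MST → 1.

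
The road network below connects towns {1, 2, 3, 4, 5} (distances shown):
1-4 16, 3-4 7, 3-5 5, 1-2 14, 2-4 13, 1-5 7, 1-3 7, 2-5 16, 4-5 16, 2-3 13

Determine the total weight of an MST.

Kruskal's algorithm — process edges by increasing weight (ties by edge label):
3-5 (5): add. Components now {1} {2} {3,5} {4}
1-3 (7): add. Components now {1,3,5} {2} {4}
1-5 (7): skip — 1 and 5 already connected.
3-4 (7): add. Components now {1,3,4,5} {2}
2-3 (13): add. Components now {1,2,3,4,5}
MST edges: 3-5, 1-3, 3-4, 2-3; total weight 5+7+7+13 = 32.

32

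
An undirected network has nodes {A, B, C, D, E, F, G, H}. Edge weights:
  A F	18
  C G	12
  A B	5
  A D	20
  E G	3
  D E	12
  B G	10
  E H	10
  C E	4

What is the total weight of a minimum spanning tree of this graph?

62

Prim, starting at E.
Step 1: cheapest edge leaving the tree is E G (3); add G.
Step 2: cheapest edge leaving the tree is C E (4); add C.
Step 3: cheapest edge leaving the tree is B G (10); add B.
Step 4: cheapest edge leaving the tree is A B (5); add A.
Step 5: cheapest edge leaving the tree is E H (10); add H.
Step 6: cheapest edge leaving the tree is D E (12); add D.
Step 7: cheapest edge leaving the tree is A F (18); add F.
MST edges: E G, C E, B G, A B, E H, D E, A F; total weight 3+4+10+5+10+12+18 = 62.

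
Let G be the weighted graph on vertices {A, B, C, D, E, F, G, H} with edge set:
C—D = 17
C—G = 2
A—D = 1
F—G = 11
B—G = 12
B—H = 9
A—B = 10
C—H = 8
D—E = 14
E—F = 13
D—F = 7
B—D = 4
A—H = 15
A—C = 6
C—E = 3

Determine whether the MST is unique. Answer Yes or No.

Yes

Kruskal's algorithm — process edges by increasing weight (ties by edge label):
A—D (1): add — endpoints in different components.
C—G (2): add — endpoints in different components.
C—E (3): add — endpoints in different components.
B—D (4): add — endpoints in different components.
A—C (6): add — endpoints in different components.
D—F (7): add — endpoints in different components.
C—H (8): add — endpoints in different components.
Every non-tree edge has weight strictly greater than the heaviest edge on the tree path between its endpoints, so the MST is unique.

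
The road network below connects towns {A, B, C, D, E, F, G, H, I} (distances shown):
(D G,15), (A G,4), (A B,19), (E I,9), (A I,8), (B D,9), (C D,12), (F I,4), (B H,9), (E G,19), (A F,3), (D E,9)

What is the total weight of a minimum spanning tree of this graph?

59

Prim, starting at F.
Step 1: frontier [A F 3, F I 4] → take A F (3); add A.
Step 2: frontier [A G 4, A I 8, A B 19, F I 4] → take A G (4); add G.
Step 3: frontier [A I 8, A B 19, F I 4, D G 15, E G 19] → take F I (4); add I.
Step 4: frontier [A B 19, D G 15, E G 19, E I 9] → take E I (9); add E.
Step 5: frontier [A B 19, D E 9, D G 15] → take D E (9); add D.
Step 6: frontier [A B 19, B D 9, C D 12] → take B D (9); add B.
Step 7: frontier [B H 9, C D 12] → take B H (9); add H.
Step 8: frontier [C D 12] → take C D (12); add C.
MST edges: A F, A G, F I, E I, D E, B D, B H, C D; total weight 3+4+4+9+9+9+9+12 = 59.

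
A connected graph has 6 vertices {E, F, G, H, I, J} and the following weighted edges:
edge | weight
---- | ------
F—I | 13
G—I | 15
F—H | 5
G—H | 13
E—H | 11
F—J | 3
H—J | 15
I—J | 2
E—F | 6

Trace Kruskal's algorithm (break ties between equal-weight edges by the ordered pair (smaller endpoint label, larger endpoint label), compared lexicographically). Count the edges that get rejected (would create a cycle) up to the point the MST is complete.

2

Kruskal: consider edges lightest-first.
I—J (2): add — endpoints in different components.
F—J (3): add — endpoints in different components.
F—H (5): add — endpoints in different components.
E—F (6): add — endpoints in different components.
E—H (11): skip — E and H already connected.
F—I (13): skip — F and I already connected.
G—H (13): add — endpoints in different components.
Edges rejected before the tree was complete: 2.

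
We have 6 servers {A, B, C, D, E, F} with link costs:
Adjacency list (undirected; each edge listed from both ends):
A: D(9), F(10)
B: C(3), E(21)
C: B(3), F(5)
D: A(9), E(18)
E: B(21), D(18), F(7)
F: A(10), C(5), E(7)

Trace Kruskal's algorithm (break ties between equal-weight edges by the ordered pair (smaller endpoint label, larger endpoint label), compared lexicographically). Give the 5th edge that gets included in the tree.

Sort edges by weight, then run Kruskal:
B-C (3): add. Components now {A} {B,C} {D} {E} {F}
C-F (5): add. Components now {A} {B,C,F} {D} {E}
E-F (7): add. Components now {A} {B,C,E,F} {D}
A-D (9): add. Components now {A,D} {B,C,E,F}
A-F (10): add. Components now {A,B,C,D,E,F}
The 5th edge added is A-F.

A-F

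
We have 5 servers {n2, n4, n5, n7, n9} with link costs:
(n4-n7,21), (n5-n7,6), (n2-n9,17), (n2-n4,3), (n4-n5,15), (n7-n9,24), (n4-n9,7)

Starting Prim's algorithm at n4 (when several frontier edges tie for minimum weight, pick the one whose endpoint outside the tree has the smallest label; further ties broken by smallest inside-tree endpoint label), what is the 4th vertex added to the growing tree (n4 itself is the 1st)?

n5

Prim, starting at n4.
Step 1: cheapest edge leaving the tree is n2-n4 (3); add n2.
Step 2: cheapest edge leaving the tree is n4-n9 (7); add n9.
Step 3: cheapest edge leaving the tree is n4-n5 (15); add n5.
Step 4: cheapest edge leaving the tree is n5-n7 (6); add n7.
Vertex order: n4, n2, n9, n5, n7. The 4th vertex is n5.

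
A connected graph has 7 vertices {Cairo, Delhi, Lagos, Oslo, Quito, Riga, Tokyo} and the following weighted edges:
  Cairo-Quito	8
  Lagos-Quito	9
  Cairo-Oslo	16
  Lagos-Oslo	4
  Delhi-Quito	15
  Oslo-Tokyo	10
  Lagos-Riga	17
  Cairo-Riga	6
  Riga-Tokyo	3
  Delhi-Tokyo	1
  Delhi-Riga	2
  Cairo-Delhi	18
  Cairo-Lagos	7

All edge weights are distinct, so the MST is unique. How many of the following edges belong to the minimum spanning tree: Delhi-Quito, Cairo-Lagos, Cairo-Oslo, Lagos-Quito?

1

Sort edges by weight, then run Kruskal:
Delhi-Tokyo (1): add. Components now {Riga} {Cairo} {Delhi,Tokyo} {Lagos} {Quito} {Oslo}
Delhi-Riga (2): add. Components now {Delhi,Riga,Tokyo} {Cairo} {Lagos} {Quito} {Oslo}
Riga-Tokyo (3): skip — Riga and Tokyo already connected.
Lagos-Oslo (4): add. Components now {Delhi,Riga,Tokyo} {Cairo} {Lagos,Oslo} {Quito}
Cairo-Riga (6): add. Components now {Cairo,Delhi,Riga,Tokyo} {Lagos,Oslo} {Quito}
Cairo-Lagos (7): add. Components now {Cairo,Delhi,Lagos,Oslo,Riga,Tokyo} {Quito}
Cairo-Quito (8): add. Components now {Cairo,Delhi,Lagos,Oslo,Quito,Riga,Tokyo}
MST edge set: {Delhi-Tokyo, Delhi-Riga, Lagos-Oslo, Cairo-Riga, Cairo-Lagos, Cairo-Quito}.
Of the listed edges, {Cairo-Lagos} are in the MST → 1.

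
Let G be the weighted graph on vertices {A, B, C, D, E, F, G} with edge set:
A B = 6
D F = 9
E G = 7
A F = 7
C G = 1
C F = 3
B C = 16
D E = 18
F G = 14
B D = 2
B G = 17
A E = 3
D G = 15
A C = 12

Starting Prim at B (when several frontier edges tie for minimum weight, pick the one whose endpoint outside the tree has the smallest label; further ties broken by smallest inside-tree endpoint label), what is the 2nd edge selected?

Grow the tree from B using Prim:
Step 1: cheapest edge leaving the tree is B D (2); add D.
Step 2: cheapest edge leaving the tree is A B (6); add A.
Step 3: cheapest edge leaving the tree is A E (3); add E.
Step 4: cheapest edge leaving the tree is A F (7); add F.
Step 5: cheapest edge leaving the tree is C F (3); add C.
Step 6: cheapest edge leaving the tree is C G (1); add G.
The 2nd edge added is A B.

A-B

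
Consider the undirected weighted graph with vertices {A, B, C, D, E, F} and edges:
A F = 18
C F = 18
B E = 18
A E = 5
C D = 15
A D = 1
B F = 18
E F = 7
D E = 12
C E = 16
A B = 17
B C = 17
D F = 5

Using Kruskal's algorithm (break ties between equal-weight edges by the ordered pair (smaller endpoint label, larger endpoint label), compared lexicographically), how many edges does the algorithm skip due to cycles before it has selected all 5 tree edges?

3

Kruskal's algorithm — process edges by increasing weight (ties by edge label):
A D (1): add — endpoints in different components.
A E (5): add — endpoints in different components.
D F (5): add — endpoints in different components.
E F (7): skip — E and F already connected.
D E (12): skip — D and E already connected.
C D (15): add — endpoints in different components.
C E (16): skip — C and E already connected.
A B (17): add — endpoints in different components.
Edges rejected before the tree was complete: 3.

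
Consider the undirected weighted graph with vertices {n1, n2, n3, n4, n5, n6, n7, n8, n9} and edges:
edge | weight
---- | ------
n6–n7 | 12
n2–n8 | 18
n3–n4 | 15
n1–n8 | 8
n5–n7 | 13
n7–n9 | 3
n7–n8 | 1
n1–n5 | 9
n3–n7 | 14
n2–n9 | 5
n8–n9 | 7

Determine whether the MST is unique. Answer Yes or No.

Sort edges by weight, then run Kruskal:
n7–n8 (1): add — endpoints in different components.
n7–n9 (3): add — endpoints in different components.
n2–n9 (5): add — endpoints in different components.
n8–n9 (7): skip — n8 and n9 already connected.
n1–n8 (8): add — endpoints in different components.
n1–n5 (9): add — endpoints in different components.
n6–n7 (12): add — endpoints in different components.
n5–n7 (13): skip — n7 and n5 already connected.
n3–n7 (14): add — endpoints in different components.
n3–n4 (15): add — endpoints in different components.
Every non-tree edge has weight strictly greater than the heaviest edge on the tree path between its endpoints, so the MST is unique.

Yes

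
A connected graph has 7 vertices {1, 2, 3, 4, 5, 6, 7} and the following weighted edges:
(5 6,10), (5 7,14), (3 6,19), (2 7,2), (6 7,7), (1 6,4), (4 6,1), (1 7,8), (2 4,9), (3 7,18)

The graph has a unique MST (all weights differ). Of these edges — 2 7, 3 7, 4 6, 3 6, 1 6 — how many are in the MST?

4

Sort edges by weight, then run Kruskal:
4 6 (1): add. Components now {1} {2} {3} {4,6} {5} {7}
2 7 (2): add. Components now {1} {2,7} {3} {4,6} {5}
1 6 (4): add. Components now {1,4,6} {2,7} {3} {5}
6 7 (7): add. Components now {1,2,4,6,7} {3} {5}
1 7 (8): skip — 1 and 7 already connected.
2 4 (9): skip — 2 and 4 already connected.
5 6 (10): add. Components now {1,2,4,5,6,7} {3}
5 7 (14): skip — 5 and 7 already connected.
3 7 (18): add. Components now {1,2,3,4,5,6,7}
MST edge set: {4 6, 2 7, 1 6, 6 7, 5 6, 3 7}.
Of the listed edges, {2 7, 3 7, 4 6, 1 6} are in the MST → 4.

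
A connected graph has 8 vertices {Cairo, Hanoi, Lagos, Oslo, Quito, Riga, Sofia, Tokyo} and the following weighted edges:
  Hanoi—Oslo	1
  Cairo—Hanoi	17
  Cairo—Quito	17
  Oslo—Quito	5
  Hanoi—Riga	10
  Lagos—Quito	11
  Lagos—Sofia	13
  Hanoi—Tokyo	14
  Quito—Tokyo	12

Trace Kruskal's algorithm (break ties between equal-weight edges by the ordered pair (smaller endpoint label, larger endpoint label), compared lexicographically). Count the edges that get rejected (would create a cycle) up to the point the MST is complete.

Kruskal: consider edges lightest-first.
Hanoi—Oslo (1): add — endpoints in different components.
Oslo—Quito (5): add — endpoints in different components.
Hanoi—Riga (10): add — endpoints in different components.
Lagos—Quito (11): add — endpoints in different components.
Quito—Tokyo (12): add — endpoints in different components.
Lagos—Sofia (13): add — endpoints in different components.
Hanoi—Tokyo (14): skip — Tokyo and Hanoi already connected.
Cairo—Hanoi (17): add — endpoints in different components.
Edges rejected before the tree was complete: 1.

1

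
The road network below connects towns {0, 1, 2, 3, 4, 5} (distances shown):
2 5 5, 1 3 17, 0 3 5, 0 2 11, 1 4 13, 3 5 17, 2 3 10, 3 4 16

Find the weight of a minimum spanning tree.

Kruskal: consider edges lightest-first.
0 3 (5): add — endpoints in different components.
2 5 (5): add — endpoints in different components.
2 3 (10): add — endpoints in different components.
0 2 (11): skip — 0 and 2 already connected.
1 4 (13): add — endpoints in different components.
3 4 (16): add — endpoints in different components.
MST edges: 0 3, 2 5, 2 3, 1 4, 3 4; total weight 5+5+10+13+16 = 49.

49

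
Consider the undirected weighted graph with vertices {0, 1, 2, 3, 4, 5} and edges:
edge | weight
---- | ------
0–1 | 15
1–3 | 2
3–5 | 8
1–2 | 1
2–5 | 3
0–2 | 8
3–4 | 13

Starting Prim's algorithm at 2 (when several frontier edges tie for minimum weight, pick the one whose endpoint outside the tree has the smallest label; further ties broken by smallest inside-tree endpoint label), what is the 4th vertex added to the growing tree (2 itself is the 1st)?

Prim's algorithm from 2:
Step 1: frontier [1–2 1, 2–5 3, 0–2 8] → take 1–2 (1); add 1.
Step 2: frontier [1–3 2, 0–1 15, 2–5 3, 0–2 8] → take 1–3 (2); add 3.
Step 3: frontier [0–1 15, 2–5 3, 0–2 8, 3–5 8, 3–4 13] → take 2–5 (3); add 5.
Step 4: frontier [0–1 15, 0–2 8, 3–4 13] → take 0–2 (8); add 0.
Step 5: frontier [3–4 13] → take 3–4 (13); add 4.
Vertex order: 2, 1, 3, 5, 0, 4. The 4th vertex is 5.

5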